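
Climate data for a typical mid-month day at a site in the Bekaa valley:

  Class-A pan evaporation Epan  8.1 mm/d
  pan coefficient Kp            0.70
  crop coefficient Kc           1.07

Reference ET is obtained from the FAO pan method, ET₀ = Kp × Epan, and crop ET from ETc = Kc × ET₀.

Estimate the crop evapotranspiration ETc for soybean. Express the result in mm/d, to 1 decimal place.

6.1 mm/d

ET₀ = 0.70 × 8.1 = 5.6700 mm/d
ETc = Kc × ET₀ = 1.07 × 5.6700 = 6.0669 mm/d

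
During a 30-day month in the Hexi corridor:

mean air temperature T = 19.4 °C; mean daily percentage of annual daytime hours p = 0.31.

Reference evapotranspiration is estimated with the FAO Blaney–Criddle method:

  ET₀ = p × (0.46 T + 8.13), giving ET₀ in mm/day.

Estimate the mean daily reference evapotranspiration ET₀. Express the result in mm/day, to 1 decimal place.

5.3 mm/day

ET₀ = 0.31 × (0.46 × 19.4 + 8.13) = 0.31 × 17.054 = 5.2867 mm/d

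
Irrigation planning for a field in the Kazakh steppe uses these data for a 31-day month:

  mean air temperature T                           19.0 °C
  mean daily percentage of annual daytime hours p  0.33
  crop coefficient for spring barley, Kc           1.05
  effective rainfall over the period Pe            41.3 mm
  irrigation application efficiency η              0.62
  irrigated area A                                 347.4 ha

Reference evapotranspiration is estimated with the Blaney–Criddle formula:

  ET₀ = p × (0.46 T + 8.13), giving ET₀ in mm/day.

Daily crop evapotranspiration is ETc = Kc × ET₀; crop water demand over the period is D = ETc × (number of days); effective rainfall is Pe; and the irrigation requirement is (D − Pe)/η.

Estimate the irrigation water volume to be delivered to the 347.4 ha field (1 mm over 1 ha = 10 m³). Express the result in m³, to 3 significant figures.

ET₀ = 0.33 × (0.46 × 19.0 + 8.13) = 0.33 × 16.870 = 5.5671 mm/d
ETc = Kc × ET₀ = 1.05 × 5.5671 = 5.8455 mm/d
Crop demand D = ETc × 31 d = 5.8455 × 31 = 181.211 mm
D − Pe = 181.211 − 41.3 = 139.911 mm
Gross irrigation = 139.911 / 0.62 = 225.663 mm
Volume = 225.663 mm × 347.4 ha × 10 = 783953.3 m³

784000 m³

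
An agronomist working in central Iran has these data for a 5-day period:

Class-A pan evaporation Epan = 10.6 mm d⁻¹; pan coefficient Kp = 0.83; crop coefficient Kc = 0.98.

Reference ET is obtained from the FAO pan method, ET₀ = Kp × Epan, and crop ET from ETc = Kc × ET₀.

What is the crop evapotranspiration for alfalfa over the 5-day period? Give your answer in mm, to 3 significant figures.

ET₀ = 0.83 × 10.6 = 8.7980 mm/d
ETc = Kc × ET₀ = 0.98 × 8.7980 = 8.6220 mm/d
Over 5 days: 8.6220 × 5 = 43.110 mm

43.1 mm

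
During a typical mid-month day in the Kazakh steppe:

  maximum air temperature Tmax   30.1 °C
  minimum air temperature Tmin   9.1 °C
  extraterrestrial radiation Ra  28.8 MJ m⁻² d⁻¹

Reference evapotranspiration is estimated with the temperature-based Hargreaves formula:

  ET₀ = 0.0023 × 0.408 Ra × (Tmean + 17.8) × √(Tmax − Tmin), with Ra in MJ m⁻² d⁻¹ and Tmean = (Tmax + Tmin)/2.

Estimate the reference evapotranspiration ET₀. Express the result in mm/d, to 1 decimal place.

Tmean = (30.1 + 9.1)/2 = 19.60 °C
0.408 Ra = 0.408 × 28.8 = 11.7504 mm/d equivalent
ET₀ = 0.0023 × 11.7504 × (19.60 + 17.8) × √21.0 = 0.0023 × 11.7504 × 37.40 × 4.5826 = 4.6320 mm/d

4.6 mm/d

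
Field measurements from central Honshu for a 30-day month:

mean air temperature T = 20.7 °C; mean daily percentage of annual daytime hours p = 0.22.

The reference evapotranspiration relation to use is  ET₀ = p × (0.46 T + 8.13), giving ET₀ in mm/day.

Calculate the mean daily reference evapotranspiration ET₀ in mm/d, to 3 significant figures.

ET₀ = 0.22 × (0.46 × 20.7 + 8.13) = 0.22 × 17.652 = 3.8834 mm/d

3.88 mm/d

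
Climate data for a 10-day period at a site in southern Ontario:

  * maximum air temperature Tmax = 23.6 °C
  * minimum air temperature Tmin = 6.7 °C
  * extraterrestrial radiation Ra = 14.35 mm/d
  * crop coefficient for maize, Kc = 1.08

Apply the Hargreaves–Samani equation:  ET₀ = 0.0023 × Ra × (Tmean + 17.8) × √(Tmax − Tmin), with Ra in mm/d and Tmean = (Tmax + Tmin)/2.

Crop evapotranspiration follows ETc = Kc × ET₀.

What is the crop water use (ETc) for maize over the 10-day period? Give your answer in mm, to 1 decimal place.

Tmean = (23.6 + 6.7)/2 = 15.15 °C
ET₀ = 0.0023 × 14.35 × (15.15 + 17.8) × √16.9 = 0.0023 × 14.35 × 32.95 × 4.1110 = 4.4708 mm/d
ETc = Kc × ET₀ = 1.08 × 4.4708 = 4.8285 mm/d
Over 10 days: 4.8285 × 10 = 48.285 mm

48.3 mm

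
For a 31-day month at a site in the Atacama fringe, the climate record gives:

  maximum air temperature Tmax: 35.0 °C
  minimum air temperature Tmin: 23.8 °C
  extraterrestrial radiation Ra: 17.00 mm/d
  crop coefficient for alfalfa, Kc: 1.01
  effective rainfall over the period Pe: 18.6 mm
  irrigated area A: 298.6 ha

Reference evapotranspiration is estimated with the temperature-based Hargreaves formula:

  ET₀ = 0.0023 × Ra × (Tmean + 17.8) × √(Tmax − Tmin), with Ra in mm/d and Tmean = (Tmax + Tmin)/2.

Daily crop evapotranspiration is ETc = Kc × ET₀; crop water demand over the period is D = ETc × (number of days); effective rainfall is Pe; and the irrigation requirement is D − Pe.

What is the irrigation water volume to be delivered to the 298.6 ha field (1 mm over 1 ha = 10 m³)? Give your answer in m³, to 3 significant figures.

Tmean = (35.0 + 23.8)/2 = 29.40 °C
ET₀ = 0.0023 × 17.00 × (29.40 + 17.8) × √11.2 = 0.0023 × 17.00 × 47.20 × 3.3466 = 6.1762 mm/d
ETc = Kc × ET₀ = 1.01 × 6.1762 = 6.2380 mm/d
Crop demand D = ETc × 31 d = 6.2380 × 31 = 193.378 mm
D − Pe = 193.378 − 18.6 = 174.778 mm
Volume = 174.778 mm × 298.6 ha × 10 = 521887.1 m³

522000 m³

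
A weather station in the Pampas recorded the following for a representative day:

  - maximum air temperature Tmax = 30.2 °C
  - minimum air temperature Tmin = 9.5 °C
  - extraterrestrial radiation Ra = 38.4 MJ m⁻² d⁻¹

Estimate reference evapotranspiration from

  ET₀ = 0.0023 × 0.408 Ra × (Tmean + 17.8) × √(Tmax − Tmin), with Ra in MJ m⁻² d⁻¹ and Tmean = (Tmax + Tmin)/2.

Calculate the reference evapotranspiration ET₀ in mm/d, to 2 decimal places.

6.17 mm/d

Tmean = (30.2 + 9.5)/2 = 19.85 °C
0.408 Ra = 0.408 × 38.4 = 15.6672 mm/d equivalent
ET₀ = 0.0023 × 15.6672 × (19.85 + 17.8) × √20.7 = 0.0023 × 15.6672 × 37.65 × 4.5497 = 6.1726 mm/d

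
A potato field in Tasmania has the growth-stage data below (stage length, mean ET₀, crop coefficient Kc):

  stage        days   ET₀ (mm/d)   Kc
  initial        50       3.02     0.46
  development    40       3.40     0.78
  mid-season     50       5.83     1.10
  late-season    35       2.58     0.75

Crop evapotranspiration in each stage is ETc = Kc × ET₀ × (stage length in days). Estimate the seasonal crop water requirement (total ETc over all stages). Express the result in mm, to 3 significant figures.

564 mm

initial: 0.46 × 3.02 × 50 = 69.46 mm
development: 0.78 × 3.40 × 40 = 106.08 mm
mid-season: 1.10 × 5.83 × 50 = 320.65 mm
late-season: 0.75 × 2.58 × 35 = 67.73 mm
Seasonal total = 563.92 mm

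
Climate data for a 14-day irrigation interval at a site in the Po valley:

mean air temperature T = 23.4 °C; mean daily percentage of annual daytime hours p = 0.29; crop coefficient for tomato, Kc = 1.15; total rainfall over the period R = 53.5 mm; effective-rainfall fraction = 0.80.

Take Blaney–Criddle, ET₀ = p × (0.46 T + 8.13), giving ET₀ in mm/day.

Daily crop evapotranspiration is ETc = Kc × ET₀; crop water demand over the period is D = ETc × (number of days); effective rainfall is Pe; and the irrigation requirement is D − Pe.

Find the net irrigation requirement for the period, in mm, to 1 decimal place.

ET₀ = 0.29 × (0.46 × 23.4 + 8.13) = 0.29 × 18.894 = 5.4793 mm/d
ETc = Kc × ET₀ = 1.15 × 5.4793 = 6.3012 mm/d
Crop demand D = ETc × 14 d = 6.3012 × 14 = 88.217 mm
Pe = 0.80 × 53.5 = 42.800 mm
D − Pe = 88.217 − 42.800 = 45.417 mm

45.4 mm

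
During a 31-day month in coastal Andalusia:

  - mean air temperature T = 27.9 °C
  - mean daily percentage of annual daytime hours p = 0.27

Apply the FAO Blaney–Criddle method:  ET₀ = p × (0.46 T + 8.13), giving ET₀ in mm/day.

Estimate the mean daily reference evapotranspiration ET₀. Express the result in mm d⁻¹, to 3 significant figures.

5.66 mm d⁻¹

ET₀ = 0.27 × (0.46 × 27.9 + 8.13) = 0.27 × 20.964 = 5.6603 mm/d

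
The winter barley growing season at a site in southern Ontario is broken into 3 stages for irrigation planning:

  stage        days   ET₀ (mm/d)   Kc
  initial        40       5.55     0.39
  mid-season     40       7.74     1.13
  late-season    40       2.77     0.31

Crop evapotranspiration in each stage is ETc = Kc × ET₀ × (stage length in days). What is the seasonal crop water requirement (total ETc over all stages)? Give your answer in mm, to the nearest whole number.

initial: 0.39 × 5.55 × 40 = 86.58 mm
mid-season: 1.13 × 7.74 × 40 = 349.85 mm
late-season: 0.31 × 2.77 × 40 = 34.35 mm
Seasonal total = 470.78 mm

471 mm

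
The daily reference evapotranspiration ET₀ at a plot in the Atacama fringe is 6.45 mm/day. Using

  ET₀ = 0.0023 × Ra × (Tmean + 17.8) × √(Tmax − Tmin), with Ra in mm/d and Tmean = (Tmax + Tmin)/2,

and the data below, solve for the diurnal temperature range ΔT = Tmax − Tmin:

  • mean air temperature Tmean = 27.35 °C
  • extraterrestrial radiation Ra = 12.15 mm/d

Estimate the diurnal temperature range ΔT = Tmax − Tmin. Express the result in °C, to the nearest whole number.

26 °C

√ΔT = ET₀ / [0.0023 × Ra × (Tmean+17.8)] = 6.45 / (0.0023 × 12.15 × 45.15) = 5.1121
ΔT = 5.1121² = 26.134 °C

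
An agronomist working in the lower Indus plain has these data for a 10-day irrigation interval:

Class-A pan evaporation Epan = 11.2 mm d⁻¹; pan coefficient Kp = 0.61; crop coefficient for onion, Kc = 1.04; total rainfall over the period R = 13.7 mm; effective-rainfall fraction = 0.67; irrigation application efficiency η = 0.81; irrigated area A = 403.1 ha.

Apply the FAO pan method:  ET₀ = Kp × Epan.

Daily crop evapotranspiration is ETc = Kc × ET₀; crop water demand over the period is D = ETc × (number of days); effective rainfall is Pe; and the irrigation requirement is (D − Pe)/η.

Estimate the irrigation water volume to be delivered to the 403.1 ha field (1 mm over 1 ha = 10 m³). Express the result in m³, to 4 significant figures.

ET₀ = 0.61 × 11.2 = 6.8320 mm/d
ETc = Kc × ET₀ = 1.04 × 6.8320 = 7.1053 mm/d
Crop demand D = ETc × 10 d = 7.1053 × 10 = 71.053 mm
Pe = 0.67 × 13.7 = 9.179 mm
D − Pe = 71.053 − 9.179 = 61.874 mm
Gross irrigation = 61.874 / 0.81 = 76.388 mm
Volume = 76.388 mm × 403.1 ha × 10 = 307920.0 m³

307900 m³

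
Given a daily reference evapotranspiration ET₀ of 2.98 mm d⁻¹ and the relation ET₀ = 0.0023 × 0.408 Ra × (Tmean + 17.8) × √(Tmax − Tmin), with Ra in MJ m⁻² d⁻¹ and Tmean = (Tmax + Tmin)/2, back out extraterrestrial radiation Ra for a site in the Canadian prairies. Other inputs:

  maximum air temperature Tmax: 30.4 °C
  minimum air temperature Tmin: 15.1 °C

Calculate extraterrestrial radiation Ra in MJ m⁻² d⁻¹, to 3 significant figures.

20.0 MJ m⁻² d⁻¹

Tmean = (30.4+15.1)/2 = 22.75 °C; ΔT = 15.3
Ra = ET₀ / [0.0023 × 0.408 × (Tmean+17.8) × √ΔT]
   = 2.98 / (0.0023 × 0.408 × 40.55 × 3.9115) = 20.021 MJ m⁻² d⁻¹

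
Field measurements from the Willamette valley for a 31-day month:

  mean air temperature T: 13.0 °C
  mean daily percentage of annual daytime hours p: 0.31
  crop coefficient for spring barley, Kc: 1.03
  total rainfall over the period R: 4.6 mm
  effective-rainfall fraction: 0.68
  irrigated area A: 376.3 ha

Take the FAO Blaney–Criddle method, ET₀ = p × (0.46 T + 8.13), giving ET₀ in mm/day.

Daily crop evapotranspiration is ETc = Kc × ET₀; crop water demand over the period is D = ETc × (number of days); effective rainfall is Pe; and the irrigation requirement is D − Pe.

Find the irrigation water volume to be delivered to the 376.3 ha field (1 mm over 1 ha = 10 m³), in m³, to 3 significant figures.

514000 m³

ET₀ = 0.31 × (0.46 × 13.0 + 8.13) = 0.31 × 14.110 = 4.3741 mm/d
ETc = Kc × ET₀ = 1.03 × 4.3741 = 4.5053 mm/d
Crop demand D = ETc × 31 d = 4.5053 × 31 = 139.664 mm
Pe = 0.68 × 4.6 = 3.128 mm
D − Pe = 139.664 − 3.128 = 136.536 mm
Volume = 136.536 mm × 376.3 ha × 10 = 513785.0 m³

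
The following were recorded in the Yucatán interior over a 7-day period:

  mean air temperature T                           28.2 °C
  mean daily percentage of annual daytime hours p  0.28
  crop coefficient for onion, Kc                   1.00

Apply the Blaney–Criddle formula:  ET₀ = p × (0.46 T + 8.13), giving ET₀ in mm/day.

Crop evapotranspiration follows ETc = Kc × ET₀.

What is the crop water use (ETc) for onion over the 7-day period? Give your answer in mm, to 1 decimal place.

41.4 mm

ET₀ = 0.28 × (0.46 × 28.2 + 8.13) = 0.28 × 21.102 = 5.9086 mm/d
ETc = Kc × ET₀ = 1.00 × 5.9086 = 5.9086 mm/d
Over 7 days: 5.9086 × 7 = 41.360 mm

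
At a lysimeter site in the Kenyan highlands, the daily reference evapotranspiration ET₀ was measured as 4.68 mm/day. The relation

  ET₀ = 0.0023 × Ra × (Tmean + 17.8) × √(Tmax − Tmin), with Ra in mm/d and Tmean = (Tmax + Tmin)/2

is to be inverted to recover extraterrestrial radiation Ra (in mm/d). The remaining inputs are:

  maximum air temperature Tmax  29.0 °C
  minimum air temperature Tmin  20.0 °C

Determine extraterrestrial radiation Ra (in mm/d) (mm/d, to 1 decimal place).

Tmean = 24.50 °C; √ΔT = 3.0000
Ra = ET₀ / [0.0023 × (Tmean+17.8) × √ΔT] = 4.68 / (0.0023 × 42.30 × 3.0000) = 16.035 mm/d

16.0 mm/d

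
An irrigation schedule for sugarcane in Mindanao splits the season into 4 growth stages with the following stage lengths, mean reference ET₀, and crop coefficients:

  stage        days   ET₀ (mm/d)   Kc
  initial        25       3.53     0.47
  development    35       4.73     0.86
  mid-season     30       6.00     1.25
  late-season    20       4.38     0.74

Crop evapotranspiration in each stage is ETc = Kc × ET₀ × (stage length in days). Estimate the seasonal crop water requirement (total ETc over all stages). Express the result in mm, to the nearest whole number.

initial: 0.47 × 3.53 × 25 = 41.48 mm
development: 0.86 × 4.73 × 35 = 142.37 mm
mid-season: 1.25 × 6.00 × 30 = 225.00 mm
late-season: 0.74 × 4.38 × 20 = 64.82 mm
Seasonal total = 473.67 mm

474 mm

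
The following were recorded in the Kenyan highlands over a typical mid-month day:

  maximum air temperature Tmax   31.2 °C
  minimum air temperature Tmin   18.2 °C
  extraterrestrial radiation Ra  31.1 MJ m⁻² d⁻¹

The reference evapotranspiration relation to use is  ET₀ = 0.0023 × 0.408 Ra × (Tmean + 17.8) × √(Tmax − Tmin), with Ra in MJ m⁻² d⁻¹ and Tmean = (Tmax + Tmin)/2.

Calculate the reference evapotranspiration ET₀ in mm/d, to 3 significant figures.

4.47 mm/d

Tmean = (31.2 + 18.2)/2 = 24.70 °C
0.408 Ra = 0.408 × 31.1 = 12.6888 mm/d equivalent
ET₀ = 0.0023 × 12.6888 × (24.70 + 17.8) × √13.0 = 0.0023 × 12.6888 × 42.50 × 3.6056 = 4.4721 mm/d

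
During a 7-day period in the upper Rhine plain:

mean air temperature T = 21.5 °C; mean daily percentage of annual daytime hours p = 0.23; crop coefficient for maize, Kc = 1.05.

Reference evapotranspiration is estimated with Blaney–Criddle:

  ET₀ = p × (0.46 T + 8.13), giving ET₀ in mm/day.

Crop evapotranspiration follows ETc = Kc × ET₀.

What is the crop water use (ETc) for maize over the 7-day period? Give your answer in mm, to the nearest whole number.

30 mm

ET₀ = 0.23 × (0.46 × 21.5 + 8.13) = 0.23 × 18.020 = 4.1446 mm/d
ETc = Kc × ET₀ = 1.05 × 4.1446 = 4.3518 mm/d
Over 7 days: 4.3518 × 7 = 30.463 mm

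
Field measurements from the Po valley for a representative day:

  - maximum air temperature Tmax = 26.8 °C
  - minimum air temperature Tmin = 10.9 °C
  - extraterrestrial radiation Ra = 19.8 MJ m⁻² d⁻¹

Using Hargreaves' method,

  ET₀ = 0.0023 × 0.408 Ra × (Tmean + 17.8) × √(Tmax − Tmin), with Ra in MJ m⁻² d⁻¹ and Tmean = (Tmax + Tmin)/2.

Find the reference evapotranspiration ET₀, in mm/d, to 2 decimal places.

Tmean = (26.8 + 10.9)/2 = 18.85 °C
0.408 Ra = 0.408 × 19.8 = 8.0784 mm/d equivalent
ET₀ = 0.0023 × 8.0784 × (18.85 + 17.8) × √15.9 = 0.0023 × 8.0784 × 36.65 × 3.9875 = 2.7154 mm/d

2.72 mm/d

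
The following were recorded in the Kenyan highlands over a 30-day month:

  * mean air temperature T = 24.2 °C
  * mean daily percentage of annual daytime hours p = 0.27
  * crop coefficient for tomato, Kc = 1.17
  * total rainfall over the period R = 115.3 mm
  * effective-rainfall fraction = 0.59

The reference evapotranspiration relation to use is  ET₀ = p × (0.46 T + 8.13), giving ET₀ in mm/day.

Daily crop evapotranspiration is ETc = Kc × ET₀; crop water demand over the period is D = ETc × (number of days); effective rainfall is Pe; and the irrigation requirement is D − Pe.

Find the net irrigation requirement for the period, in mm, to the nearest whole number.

115 mm

ET₀ = 0.27 × (0.46 × 24.2 + 8.13) = 0.27 × 19.262 = 5.2007 mm/d
ETc = Kc × ET₀ = 1.17 × 5.2007 = 6.0848 mm/d
Crop demand D = ETc × 30 d = 6.0848 × 30 = 182.544 mm
Pe = 0.59 × 115.3 = 68.027 mm
D − Pe = 182.544 − 68.027 = 114.517 mm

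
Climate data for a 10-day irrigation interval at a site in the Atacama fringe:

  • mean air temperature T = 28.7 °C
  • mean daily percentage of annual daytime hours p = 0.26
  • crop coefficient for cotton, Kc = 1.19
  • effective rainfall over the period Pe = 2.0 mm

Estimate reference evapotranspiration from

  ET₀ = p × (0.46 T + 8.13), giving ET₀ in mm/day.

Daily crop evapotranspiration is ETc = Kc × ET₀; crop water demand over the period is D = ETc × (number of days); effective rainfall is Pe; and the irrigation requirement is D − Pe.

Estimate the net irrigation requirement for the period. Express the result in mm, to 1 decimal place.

ET₀ = 0.26 × (0.46 × 28.7 + 8.13) = 0.26 × 21.332 = 5.5463 mm/d
ETc = Kc × ET₀ = 1.19 × 5.5463 = 6.6001 mm/d
Crop demand D = ETc × 10 d = 6.6001 × 10 = 66.001 mm
D − Pe = 66.001 − 2.0 = 64.001 mm

64.0 mm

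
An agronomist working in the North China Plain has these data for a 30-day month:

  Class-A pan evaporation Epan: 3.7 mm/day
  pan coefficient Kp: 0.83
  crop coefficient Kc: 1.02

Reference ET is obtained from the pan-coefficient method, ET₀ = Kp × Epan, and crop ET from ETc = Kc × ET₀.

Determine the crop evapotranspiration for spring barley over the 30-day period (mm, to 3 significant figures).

94.0 mm

ET₀ = 0.83 × 3.7 = 3.0710 mm/d
ETc = Kc × ET₀ = 1.02 × 3.0710 = 3.1324 mm/d
Over 30 days: 3.1324 × 30 = 93.972 mm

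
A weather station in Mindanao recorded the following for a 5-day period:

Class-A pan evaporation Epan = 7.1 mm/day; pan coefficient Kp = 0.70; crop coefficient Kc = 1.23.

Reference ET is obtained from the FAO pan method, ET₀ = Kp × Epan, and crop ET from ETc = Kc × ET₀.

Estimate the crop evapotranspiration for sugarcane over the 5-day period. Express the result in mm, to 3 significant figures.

ET₀ = 0.70 × 7.1 = 4.9700 mm/d
ETc = Kc × ET₀ = 1.23 × 4.9700 = 6.1131 mm/d
Over 5 days: 6.1131 × 5 = 30.566 mm

30.6 mm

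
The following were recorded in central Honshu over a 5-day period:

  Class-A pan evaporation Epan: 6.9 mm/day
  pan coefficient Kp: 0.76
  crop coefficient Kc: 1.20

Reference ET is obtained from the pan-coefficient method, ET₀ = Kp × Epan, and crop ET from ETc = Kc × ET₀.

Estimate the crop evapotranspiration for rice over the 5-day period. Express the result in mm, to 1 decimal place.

31.5 mm

ET₀ = 0.76 × 6.9 = 5.2440 mm/d
ETc = Kc × ET₀ = 1.20 × 5.2440 = 6.2928 mm/d
Over 5 days: 6.2928 × 5 = 31.464 mm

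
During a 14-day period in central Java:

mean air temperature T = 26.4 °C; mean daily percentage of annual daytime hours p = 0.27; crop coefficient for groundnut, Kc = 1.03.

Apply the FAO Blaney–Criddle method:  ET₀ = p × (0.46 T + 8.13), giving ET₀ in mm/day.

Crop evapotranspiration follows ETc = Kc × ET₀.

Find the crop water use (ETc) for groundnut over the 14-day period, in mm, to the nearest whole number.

79 mm

ET₀ = 0.27 × (0.46 × 26.4 + 8.13) = 0.27 × 20.274 = 5.4740 mm/d
ETc = Kc × ET₀ = 1.03 × 5.4740 = 5.6382 mm/d
Over 14 days: 5.6382 × 14 = 78.935 mm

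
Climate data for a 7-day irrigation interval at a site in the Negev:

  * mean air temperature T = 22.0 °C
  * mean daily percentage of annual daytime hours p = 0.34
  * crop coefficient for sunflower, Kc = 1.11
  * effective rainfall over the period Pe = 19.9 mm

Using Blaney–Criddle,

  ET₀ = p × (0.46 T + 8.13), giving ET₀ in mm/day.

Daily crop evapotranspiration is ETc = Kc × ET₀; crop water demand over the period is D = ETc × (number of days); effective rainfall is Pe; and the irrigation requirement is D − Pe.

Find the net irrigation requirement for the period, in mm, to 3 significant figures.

28.3 mm

ET₀ = 0.34 × (0.46 × 22.0 + 8.13) = 0.34 × 18.250 = 6.2050 mm/d
ETc = Kc × ET₀ = 1.11 × 6.2050 = 6.8876 mm/d
Crop demand D = ETc × 7 d = 6.8876 × 7 = 48.213 mm
D − Pe = 48.213 − 19.9 = 28.313 mm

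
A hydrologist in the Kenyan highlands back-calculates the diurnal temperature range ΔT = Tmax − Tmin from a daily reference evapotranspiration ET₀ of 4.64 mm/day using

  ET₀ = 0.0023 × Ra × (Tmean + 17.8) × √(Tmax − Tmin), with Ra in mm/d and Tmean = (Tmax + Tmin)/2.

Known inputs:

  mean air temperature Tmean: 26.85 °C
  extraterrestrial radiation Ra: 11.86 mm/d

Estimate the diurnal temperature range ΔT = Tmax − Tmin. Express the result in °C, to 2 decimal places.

14.51 °C

√ΔT = ET₀ / [0.0023 × Ra × (Tmean+17.8)] = 4.64 / (0.0023 × 11.86 × 44.65) = 3.8096
ΔT = 3.8096² = 14.513 °C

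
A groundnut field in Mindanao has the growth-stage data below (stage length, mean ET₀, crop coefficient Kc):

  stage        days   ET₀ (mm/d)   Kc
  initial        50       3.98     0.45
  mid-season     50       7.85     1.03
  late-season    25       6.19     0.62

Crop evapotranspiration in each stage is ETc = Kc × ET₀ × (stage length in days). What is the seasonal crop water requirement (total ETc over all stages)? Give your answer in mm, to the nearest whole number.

590 mm

initial: 0.45 × 3.98 × 50 = 89.55 mm
mid-season: 1.03 × 7.85 × 50 = 404.28 mm
late-season: 0.62 × 6.19 × 25 = 95.95 mm
Seasonal total = 589.78 mm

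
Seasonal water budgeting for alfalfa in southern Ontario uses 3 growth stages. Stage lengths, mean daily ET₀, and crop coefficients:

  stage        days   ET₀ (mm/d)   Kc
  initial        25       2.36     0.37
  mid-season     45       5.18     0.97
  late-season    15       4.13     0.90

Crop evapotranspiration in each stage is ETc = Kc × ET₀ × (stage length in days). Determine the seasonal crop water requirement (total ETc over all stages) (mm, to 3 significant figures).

initial: 0.37 × 2.36 × 25 = 21.83 mm
mid-season: 0.97 × 5.18 × 45 = 226.11 mm
late-season: 0.90 × 4.13 × 15 = 55.76 mm
Seasonal total = 303.70 mm

304 mm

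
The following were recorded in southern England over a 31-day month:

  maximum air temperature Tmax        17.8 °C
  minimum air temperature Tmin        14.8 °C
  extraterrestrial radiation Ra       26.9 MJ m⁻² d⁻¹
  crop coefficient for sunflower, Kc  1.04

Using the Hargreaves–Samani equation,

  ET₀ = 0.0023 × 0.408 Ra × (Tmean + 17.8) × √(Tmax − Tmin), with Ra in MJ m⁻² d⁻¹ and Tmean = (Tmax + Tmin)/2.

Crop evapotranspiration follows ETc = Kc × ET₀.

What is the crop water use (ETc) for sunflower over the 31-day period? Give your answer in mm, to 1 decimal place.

48.1 mm

Tmean = (17.8 + 14.8)/2 = 16.30 °C
0.408 Ra = 0.408 × 26.9 = 10.9752 mm/d equivalent
ET₀ = 0.0023 × 10.9752 × (16.30 + 17.8) × √3.0 = 0.0023 × 10.9752 × 34.10 × 1.7321 = 1.4910 mm/d
ETc = Kc × ET₀ = 1.04 × 1.4910 = 1.5506 mm/d
Over 31 days: 1.5506 × 31 = 48.069 mm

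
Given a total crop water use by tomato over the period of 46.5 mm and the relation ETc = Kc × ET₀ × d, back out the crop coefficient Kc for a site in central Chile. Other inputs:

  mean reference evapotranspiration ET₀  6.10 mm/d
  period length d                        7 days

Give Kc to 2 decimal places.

1.09

ETc = Kc × ET₀ × d  ⇒  Kc = ETc / (ET₀ × d)
Kc = 46.5 / (6.10 × 7) = 46.5 / 42.70 = 1.0890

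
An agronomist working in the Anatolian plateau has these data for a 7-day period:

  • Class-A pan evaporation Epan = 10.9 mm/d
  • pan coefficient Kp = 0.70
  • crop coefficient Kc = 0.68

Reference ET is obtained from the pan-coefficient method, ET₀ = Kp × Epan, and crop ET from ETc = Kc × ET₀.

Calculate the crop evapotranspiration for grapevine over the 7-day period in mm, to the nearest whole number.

36 mm

ET₀ = 0.70 × 10.9 = 7.6300 mm/d
ETc = Kc × ET₀ = 0.68 × 7.6300 = 5.1884 mm/d
Over 7 days: 5.1884 × 7 = 36.319 mm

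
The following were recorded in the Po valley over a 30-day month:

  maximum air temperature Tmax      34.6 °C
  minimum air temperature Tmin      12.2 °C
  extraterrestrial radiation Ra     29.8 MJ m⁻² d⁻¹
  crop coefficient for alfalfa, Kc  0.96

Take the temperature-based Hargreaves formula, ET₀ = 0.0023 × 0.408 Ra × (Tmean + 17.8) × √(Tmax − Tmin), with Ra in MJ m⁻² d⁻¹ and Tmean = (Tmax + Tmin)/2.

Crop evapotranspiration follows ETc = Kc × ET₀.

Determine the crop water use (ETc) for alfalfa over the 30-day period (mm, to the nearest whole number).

Tmean = (34.6 + 12.2)/2 = 23.40 °C
0.408 Ra = 0.408 × 29.8 = 12.1584 mm/d equivalent
ET₀ = 0.0023 × 12.1584 × (23.40 + 17.8) × √22.4 = 0.0023 × 12.1584 × 41.20 × 4.7329 = 5.4529 mm/d
ETc = Kc × ET₀ = 0.96 × 5.4529 = 5.2348 mm/d
Over 30 days: 5.2348 × 30 = 157.044 mm

157 mm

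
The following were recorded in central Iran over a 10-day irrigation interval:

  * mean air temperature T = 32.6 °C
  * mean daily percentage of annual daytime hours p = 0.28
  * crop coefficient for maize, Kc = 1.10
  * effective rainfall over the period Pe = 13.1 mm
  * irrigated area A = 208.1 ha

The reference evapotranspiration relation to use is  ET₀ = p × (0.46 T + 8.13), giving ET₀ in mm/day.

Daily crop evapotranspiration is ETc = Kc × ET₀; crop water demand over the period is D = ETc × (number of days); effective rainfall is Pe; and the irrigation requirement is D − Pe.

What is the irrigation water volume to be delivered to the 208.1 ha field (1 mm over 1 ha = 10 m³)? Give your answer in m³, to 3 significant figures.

121000 m³

ET₀ = 0.28 × (0.46 × 32.6 + 8.13) = 0.28 × 23.126 = 6.4753 mm/d
ETc = Kc × ET₀ = 1.10 × 6.4753 = 7.1228 mm/d
Crop demand D = ETc × 10 d = 7.1228 × 10 = 71.228 mm
D − Pe = 71.228 − 13.1 = 58.128 mm
Volume = 58.128 mm × 208.1 ha × 10 = 120964.4 m³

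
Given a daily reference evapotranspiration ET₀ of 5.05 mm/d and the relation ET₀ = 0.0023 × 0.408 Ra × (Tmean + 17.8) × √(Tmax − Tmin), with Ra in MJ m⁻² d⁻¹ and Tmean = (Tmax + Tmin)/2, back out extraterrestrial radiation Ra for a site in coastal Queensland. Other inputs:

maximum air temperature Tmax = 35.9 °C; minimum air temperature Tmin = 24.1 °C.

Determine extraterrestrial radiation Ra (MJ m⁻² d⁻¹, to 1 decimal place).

Tmean = (35.9+24.1)/2 = 30.00 °C; ΔT = 11.8
Ra = ET₀ / [0.0023 × 0.408 × (Tmean+17.8) × √ΔT]
   = 5.05 / (0.0023 × 0.408 × 47.80 × 3.4351) = 32.775 MJ m⁻² d⁻¹

32.8 MJ m⁻² d⁻¹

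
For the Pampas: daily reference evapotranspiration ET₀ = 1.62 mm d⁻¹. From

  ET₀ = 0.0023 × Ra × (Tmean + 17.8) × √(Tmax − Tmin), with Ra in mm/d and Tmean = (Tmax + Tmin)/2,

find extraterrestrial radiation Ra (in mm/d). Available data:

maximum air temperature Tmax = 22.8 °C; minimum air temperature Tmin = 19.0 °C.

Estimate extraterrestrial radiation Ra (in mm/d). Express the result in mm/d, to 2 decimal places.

9.34 mm/d

Tmean = 20.90 °C; √ΔT = 1.9494
Ra = ET₀ / [0.0023 × (Tmean+17.8) × √ΔT] = 1.62 / (0.0023 × 38.70 × 1.9494) = 9.336 mm/d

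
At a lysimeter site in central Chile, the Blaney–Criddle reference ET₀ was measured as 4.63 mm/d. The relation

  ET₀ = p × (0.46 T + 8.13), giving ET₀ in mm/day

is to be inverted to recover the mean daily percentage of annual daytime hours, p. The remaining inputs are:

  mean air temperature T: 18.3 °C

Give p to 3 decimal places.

p = ET₀ / (0.46 T + 8.13) = 4.63 / (0.46 × 18.3 + 8.13) = 4.63 / 16.548 = 0.2798

0.280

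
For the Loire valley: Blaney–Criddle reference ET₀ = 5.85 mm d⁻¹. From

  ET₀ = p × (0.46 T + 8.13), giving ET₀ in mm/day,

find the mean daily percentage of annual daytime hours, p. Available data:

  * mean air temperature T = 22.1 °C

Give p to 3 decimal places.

0.320

p = ET₀ / (0.46 T + 8.13) = 5.85 / (0.46 × 22.1 + 8.13) = 5.85 / 18.296 = 0.3197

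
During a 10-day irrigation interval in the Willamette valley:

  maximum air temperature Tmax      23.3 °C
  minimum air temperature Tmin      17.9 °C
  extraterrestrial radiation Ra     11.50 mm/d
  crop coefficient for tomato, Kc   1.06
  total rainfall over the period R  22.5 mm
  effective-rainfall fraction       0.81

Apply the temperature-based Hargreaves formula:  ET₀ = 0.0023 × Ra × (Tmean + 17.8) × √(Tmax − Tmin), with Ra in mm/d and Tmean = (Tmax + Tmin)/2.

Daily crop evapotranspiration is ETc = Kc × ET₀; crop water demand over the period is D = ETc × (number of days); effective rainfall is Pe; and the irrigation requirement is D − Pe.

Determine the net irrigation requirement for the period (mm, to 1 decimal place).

6.8 mm

Tmean = (23.3 + 17.9)/2 = 20.60 °C
ET₀ = 0.0023 × 11.50 × (20.60 + 17.8) × √5.4 = 0.0023 × 11.50 × 38.40 × 2.3238 = 2.3602 mm/d
ETc = Kc × ET₀ = 1.06 × 2.3602 = 2.5018 mm/d
Crop demand D = ETc × 10 d = 2.5018 × 10 = 25.018 mm
Pe = 0.81 × 22.5 = 18.225 mm
D − Pe = 25.018 − 18.225 = 6.793 mm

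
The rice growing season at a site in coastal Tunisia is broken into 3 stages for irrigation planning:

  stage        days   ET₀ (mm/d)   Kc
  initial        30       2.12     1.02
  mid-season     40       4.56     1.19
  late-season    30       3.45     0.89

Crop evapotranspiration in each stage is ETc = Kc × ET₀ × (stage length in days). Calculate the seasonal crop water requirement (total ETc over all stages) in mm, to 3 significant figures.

initial: 1.02 × 2.12 × 30 = 64.87 mm
mid-season: 1.19 × 4.56 × 40 = 217.06 mm
late-season: 0.89 × 3.45 × 30 = 92.12 mm
Seasonal total = 374.05 mm

374 mm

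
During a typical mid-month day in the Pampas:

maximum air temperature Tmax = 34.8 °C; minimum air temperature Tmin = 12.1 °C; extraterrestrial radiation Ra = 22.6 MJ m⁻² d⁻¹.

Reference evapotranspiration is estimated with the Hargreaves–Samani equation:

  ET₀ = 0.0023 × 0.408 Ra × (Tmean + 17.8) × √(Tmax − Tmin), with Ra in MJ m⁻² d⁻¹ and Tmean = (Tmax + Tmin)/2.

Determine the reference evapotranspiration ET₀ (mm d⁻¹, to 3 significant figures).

4.17 mm d⁻¹

Tmean = (34.8 + 12.1)/2 = 23.45 °C
0.408 Ra = 0.408 × 22.6 = 9.2208 mm/d equivalent
ET₀ = 0.0023 × 9.2208 × (23.45 + 17.8) × √22.7 = 0.0023 × 9.2208 × 41.25 × 4.7645 = 4.1681 mm/d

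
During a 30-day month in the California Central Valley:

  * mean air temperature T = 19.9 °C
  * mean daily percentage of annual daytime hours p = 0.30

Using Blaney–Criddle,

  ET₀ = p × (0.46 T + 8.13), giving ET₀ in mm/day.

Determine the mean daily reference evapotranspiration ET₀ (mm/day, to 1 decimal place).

5.2 mm/day

ET₀ = 0.30 × (0.46 × 19.9 + 8.13) = 0.30 × 17.284 = 5.1852 mm/d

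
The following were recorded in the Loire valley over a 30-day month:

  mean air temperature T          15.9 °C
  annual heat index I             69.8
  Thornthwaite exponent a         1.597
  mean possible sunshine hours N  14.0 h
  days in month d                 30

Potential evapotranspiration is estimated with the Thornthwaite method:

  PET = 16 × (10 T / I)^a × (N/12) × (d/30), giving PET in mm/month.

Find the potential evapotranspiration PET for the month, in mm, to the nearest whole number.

70 mm

10T/I = 10 × 15.9 / 69.8 = 2.2779
(10T/I)^a = 2.2779^1.597 = 3.7238
Uncorrected PET = 16 × 3.7238 = 59.581 mm
Correction = (N/12)(d/30) = (14.0/12)(30/30) = 1.1667
PET = 59.581 × 1.1667 = 69.513 mm/month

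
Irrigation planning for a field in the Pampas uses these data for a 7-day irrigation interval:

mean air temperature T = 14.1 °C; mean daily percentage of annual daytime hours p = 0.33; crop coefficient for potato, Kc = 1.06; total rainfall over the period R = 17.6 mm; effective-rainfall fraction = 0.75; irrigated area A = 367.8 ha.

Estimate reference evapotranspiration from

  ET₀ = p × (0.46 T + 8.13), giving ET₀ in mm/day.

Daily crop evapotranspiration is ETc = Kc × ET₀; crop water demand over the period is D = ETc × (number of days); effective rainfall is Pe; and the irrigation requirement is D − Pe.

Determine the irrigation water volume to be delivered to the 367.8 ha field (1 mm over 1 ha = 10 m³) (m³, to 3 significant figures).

83100 m³

ET₀ = 0.33 × (0.46 × 14.1 + 8.13) = 0.33 × 14.616 = 4.8233 mm/d
ETc = Kc × ET₀ = 1.06 × 4.8233 = 5.1127 mm/d
Crop demand D = ETc × 7 d = 5.1127 × 7 = 35.789 mm
Pe = 0.75 × 17.6 = 13.200 mm
D − Pe = 35.789 − 13.200 = 22.589 mm
Volume = 22.589 mm × 367.8 ha × 10 = 83082.3 m³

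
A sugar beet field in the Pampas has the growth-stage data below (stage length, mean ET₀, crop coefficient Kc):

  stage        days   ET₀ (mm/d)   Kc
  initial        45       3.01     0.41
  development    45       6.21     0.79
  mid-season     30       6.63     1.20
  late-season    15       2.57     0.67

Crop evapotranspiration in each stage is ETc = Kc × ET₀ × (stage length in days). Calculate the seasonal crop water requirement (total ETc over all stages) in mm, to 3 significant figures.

initial: 0.41 × 3.01 × 45 = 55.53 mm
development: 0.79 × 6.21 × 45 = 220.77 mm
mid-season: 1.20 × 6.63 × 30 = 238.68 mm
late-season: 0.67 × 2.57 × 15 = 25.83 mm
Seasonal total = 540.81 mm

541 mm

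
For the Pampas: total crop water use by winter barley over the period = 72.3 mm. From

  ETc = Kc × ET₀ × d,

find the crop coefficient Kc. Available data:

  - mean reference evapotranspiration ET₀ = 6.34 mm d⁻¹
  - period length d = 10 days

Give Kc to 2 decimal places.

ETc = Kc × ET₀ × d  ⇒  Kc = ETc / (ET₀ × d)
Kc = 72.3 / (6.34 × 10) = 72.3 / 63.40 = 1.1404

1.14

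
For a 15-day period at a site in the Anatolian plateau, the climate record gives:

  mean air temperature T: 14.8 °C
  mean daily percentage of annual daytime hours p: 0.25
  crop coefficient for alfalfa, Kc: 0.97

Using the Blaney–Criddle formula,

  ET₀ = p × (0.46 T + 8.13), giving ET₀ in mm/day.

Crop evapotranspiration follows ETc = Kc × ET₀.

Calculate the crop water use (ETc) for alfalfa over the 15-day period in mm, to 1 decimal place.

ET₀ = 0.25 × (0.46 × 14.8 + 8.13) = 0.25 × 14.938 = 3.7345 mm/d
ETc = Kc × ET₀ = 0.97 × 3.7345 = 3.6225 mm/d
Over 15 days: 3.6225 × 15 = 54.338 mm

54.3 mm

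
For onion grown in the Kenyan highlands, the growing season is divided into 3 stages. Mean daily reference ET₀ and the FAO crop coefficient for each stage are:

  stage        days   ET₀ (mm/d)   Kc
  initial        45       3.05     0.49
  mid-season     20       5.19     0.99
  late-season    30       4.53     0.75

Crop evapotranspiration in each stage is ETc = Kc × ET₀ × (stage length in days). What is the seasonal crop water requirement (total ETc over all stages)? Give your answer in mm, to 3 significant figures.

initial: 0.49 × 3.05 × 45 = 67.25 mm
mid-season: 0.99 × 5.19 × 20 = 102.76 mm
late-season: 0.75 × 4.53 × 30 = 101.93 mm
Seasonal total = 271.94 mm

272 mm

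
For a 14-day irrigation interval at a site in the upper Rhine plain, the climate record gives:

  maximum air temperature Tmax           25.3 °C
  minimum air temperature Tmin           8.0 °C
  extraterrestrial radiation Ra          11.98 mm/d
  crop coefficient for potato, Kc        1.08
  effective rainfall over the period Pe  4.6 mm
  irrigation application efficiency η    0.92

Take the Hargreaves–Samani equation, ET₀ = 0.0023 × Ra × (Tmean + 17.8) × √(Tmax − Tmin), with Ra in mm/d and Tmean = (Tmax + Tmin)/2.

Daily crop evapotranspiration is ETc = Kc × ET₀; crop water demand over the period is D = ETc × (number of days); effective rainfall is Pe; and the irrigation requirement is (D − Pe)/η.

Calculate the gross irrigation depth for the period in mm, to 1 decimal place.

59.9 mm

Tmean = (25.3 + 8.0)/2 = 16.65 °C
ET₀ = 0.0023 × 11.98 × (16.65 + 17.8) × √17.3 = 0.0023 × 11.98 × 34.45 × 4.1593 = 3.9482 mm/d
ETc = Kc × ET₀ = 1.08 × 3.9482 = 4.2641 mm/d
Crop demand D = ETc × 14 d = 4.2641 × 14 = 59.697 mm
D − Pe = 59.697 − 4.6 = 55.097 mm
Gross irrigation = 55.097 / 0.92 = 59.888 mm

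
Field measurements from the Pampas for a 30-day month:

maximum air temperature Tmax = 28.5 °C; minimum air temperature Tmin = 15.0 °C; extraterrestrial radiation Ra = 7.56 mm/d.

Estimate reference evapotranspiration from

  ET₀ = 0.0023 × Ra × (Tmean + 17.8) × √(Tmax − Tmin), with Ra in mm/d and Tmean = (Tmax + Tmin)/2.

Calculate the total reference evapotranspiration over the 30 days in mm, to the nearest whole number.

Tmean = (28.5 + 15.0)/2 = 21.75 °C
ET₀ = 0.0023 × 7.56 × (21.75 + 17.8) × √13.5 = 0.0023 × 7.56 × 39.55 × 3.6742 = 2.5267 mm/d
Over 30 days: 2.5267 × 30 = 75.801 mm

76 mm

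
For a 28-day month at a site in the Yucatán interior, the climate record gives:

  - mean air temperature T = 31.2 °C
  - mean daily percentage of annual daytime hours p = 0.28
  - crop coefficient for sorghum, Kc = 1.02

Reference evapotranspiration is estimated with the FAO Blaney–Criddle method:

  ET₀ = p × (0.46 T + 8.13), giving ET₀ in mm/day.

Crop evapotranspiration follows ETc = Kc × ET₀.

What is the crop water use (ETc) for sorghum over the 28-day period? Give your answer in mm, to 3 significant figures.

ET₀ = 0.28 × (0.46 × 31.2 + 8.13) = 0.28 × 22.482 = 6.2950 mm/d
ETc = Kc × ET₀ = 1.02 × 6.2950 = 6.4209 mm/d
Over 28 days: 6.4209 × 28 = 179.785 mm

180 mm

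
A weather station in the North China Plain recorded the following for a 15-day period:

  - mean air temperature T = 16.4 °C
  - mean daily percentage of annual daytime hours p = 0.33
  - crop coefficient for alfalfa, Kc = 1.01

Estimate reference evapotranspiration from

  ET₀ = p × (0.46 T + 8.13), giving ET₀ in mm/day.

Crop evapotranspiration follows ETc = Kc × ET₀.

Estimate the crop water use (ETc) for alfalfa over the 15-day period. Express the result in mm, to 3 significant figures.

ET₀ = 0.33 × (0.46 × 16.4 + 8.13) = 0.33 × 15.674 = 5.1724 mm/d
ETc = Kc × ET₀ = 1.01 × 5.1724 = 5.2241 mm/d
Over 15 days: 5.2241 × 15 = 78.362 mm

78.4 mm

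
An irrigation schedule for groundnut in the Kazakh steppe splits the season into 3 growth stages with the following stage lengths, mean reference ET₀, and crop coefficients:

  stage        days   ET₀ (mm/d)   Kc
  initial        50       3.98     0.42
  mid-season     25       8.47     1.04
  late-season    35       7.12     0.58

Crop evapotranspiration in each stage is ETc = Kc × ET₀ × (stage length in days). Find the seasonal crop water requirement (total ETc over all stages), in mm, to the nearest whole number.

448 mm

initial: 0.42 × 3.98 × 50 = 83.58 mm
mid-season: 1.04 × 8.47 × 25 = 220.22 mm
late-season: 0.58 × 7.12 × 35 = 144.54 mm
Seasonal total = 448.34 mm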